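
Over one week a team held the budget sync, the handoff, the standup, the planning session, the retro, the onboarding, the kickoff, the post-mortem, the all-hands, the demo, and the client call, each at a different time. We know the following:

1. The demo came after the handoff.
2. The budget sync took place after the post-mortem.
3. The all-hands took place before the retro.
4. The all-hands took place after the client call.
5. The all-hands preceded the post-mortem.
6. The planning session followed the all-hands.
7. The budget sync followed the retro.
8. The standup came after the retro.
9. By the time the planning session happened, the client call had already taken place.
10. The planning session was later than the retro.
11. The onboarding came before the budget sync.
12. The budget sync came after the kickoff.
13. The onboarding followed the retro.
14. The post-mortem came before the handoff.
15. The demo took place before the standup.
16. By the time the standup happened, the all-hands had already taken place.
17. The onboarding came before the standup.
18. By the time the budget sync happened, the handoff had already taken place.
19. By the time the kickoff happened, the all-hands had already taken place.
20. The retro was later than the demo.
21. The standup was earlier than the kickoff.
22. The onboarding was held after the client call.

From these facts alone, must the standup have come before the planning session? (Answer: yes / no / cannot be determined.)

No chain of stated constraints runs from the standup to the planning session, and none runs from the planning session to the standup either.
So the relative order of the standup and the planning session is not fixed by the given facts.

cannot be determined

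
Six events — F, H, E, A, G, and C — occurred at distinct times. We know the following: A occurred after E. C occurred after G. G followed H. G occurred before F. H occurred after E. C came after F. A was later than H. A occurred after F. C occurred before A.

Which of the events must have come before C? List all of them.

E, F, G, H

Directly stated before C: F and G.
E reaches C via E → H → G → C.
H reaches C via H → G → C.
No chain forces A ahead of C.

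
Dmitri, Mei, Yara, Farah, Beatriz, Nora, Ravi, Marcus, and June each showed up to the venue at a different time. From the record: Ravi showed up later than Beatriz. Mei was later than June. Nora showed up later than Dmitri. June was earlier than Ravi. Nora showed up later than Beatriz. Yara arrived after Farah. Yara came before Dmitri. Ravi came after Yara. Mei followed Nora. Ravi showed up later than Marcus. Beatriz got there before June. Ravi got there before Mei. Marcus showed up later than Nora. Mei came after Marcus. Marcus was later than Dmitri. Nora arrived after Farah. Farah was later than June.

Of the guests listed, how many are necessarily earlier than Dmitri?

4

Directly stated before Dmitri: Yara.
Beatriz reaches Dmitri via Beatriz → June → Farah → Yara → Dmitri.
Farah reaches Dmitri via Farah → Yara → Dmitri.
June reaches Dmitri via June → Farah → Yara → Dmitri.
No chain forces Marcus (or any of the others) ahead of Dmitri.
That's Beatriz, Farah, June, and Yara — 4 in all.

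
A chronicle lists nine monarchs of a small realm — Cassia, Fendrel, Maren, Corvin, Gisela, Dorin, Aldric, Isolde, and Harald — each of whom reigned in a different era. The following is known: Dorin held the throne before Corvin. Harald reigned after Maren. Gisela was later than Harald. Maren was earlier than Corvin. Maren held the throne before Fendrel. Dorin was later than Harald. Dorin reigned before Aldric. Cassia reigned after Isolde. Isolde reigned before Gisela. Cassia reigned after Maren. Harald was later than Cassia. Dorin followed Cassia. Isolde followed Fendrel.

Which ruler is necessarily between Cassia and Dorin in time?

Harald

Tracing the constraints gives Cassia → Harald → Dorin, so Harald sits after Cassia and before Dorin.
No other ruler is forced both after Cassia and before Dorin.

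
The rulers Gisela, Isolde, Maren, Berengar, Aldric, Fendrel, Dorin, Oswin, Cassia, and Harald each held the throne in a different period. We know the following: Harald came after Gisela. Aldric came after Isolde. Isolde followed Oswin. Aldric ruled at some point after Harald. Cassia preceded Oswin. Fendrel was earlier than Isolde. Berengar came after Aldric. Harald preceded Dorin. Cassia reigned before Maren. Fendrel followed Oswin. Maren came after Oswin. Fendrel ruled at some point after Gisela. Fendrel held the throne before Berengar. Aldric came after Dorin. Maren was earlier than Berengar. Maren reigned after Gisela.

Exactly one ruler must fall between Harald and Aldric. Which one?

Dorin

Tracing the constraints gives Harald → Dorin → Aldric, so Dorin sits after Harald and before Aldric.
No other ruler is forced both after Harald and before Aldric.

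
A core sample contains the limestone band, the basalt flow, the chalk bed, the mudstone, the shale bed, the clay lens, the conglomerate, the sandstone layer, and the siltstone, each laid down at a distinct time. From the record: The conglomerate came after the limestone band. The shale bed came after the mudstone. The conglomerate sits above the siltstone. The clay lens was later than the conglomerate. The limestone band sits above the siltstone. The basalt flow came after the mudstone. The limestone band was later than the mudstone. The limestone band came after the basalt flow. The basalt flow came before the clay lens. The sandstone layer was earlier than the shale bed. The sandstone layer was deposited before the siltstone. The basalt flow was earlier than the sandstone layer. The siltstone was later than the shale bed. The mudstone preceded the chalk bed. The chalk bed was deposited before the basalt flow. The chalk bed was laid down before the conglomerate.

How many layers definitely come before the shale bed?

4

Directly stated before the shale bed: the mudstone and the sandstone layer.
The basalt flow reaches the shale bed via the basalt flow → the sandstone layer → the shale bed.
The chalk bed reaches the shale bed via the chalk bed → the basalt flow → the sandstone layer → the shale bed.
No chain forces the conglomerate (or any of the others) ahead of the shale bed.
That's the basalt flow, the chalk bed, the mudstone, and the sandstone layer — 4 in all.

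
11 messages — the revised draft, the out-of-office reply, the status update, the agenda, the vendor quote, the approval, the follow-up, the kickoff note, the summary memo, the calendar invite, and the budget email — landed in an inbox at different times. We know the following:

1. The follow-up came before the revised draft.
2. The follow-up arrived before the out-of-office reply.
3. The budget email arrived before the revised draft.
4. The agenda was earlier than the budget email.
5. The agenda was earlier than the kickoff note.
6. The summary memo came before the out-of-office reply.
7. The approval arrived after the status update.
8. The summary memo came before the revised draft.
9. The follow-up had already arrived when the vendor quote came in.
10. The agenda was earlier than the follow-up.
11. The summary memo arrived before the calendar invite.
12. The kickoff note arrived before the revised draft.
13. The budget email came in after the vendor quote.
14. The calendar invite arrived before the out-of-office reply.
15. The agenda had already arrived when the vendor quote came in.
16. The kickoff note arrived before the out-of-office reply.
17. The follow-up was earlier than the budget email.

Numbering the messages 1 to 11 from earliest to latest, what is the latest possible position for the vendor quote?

The vendor quote must come before the budget email and the revised draft — 2 messages forced after it.
Everything else can be placed before the vendor quote in some valid order, so the vendor quote can sit as late as position 11 − 2 = 9.

9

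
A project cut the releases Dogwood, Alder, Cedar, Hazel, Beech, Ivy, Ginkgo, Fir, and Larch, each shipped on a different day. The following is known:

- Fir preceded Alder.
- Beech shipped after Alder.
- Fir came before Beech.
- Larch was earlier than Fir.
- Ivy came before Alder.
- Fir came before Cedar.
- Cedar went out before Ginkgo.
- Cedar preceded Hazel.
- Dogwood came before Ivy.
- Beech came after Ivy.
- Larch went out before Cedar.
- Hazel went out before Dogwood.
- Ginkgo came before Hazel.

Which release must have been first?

Larch has a chain of constraints placing it before every other release, so Larch must be first.

Larch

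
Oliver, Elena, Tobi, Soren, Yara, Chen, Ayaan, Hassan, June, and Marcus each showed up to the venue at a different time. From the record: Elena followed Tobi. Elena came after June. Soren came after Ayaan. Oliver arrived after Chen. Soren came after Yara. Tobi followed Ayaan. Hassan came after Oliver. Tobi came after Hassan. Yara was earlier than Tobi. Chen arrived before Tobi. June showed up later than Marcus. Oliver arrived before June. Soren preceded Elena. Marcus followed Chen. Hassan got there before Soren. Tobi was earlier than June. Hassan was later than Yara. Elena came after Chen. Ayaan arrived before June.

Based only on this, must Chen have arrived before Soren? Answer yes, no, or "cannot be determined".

yes

Chain the constraints: Chen → Oliver → Hassan → Soren. Each link is directly stated, so Chen comes before Soren.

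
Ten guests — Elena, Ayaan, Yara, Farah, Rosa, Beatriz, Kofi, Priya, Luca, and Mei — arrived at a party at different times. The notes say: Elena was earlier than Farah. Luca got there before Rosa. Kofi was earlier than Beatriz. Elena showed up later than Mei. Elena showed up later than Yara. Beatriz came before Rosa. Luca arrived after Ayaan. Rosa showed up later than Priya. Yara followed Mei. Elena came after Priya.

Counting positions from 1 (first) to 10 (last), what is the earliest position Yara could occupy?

Mei must come before Yara — 1 forced predecessor.
Nothing else is forced ahead of Yara, so their earliest slot is position 1 + 1 = 2.

2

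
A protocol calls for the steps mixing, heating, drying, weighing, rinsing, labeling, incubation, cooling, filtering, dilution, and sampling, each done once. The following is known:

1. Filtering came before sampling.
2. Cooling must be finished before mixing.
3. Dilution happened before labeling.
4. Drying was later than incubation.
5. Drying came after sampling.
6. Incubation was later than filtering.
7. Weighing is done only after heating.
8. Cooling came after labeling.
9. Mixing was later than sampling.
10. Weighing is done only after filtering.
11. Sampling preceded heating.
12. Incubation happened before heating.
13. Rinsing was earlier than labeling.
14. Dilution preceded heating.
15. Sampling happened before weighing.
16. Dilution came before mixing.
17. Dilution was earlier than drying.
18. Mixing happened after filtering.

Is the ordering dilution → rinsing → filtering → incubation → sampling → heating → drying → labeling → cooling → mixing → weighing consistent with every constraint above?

yes

Check each stated constraint against the proposed order — e.g. filtering is ahead of weighing; dilution is ahead of mixing. Every pair is in the required order; nothing is violated.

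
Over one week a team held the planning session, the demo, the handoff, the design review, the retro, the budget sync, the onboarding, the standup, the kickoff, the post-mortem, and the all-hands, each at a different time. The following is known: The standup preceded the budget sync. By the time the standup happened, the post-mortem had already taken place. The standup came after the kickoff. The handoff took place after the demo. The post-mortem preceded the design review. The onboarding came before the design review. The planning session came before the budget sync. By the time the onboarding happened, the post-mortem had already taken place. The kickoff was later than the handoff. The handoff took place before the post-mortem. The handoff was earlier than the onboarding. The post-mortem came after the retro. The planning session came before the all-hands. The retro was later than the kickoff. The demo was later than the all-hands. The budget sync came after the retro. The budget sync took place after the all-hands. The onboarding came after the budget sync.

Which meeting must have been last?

Every other meeting has a chain of constraints placing it before the design review, so the design review is last.

the design review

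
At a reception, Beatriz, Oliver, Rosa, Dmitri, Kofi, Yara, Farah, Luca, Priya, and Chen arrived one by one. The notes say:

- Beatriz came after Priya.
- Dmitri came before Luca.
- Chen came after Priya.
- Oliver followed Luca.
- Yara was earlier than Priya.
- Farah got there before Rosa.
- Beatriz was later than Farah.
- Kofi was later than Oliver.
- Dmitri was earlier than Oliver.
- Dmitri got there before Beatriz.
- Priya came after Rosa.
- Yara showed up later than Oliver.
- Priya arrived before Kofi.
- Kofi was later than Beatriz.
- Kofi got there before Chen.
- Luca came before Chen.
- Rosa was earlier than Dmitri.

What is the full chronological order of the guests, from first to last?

The constraints fix every adjacent pair, so only one ordering works:
Farah → Rosa → Dmitri → Luca → Oliver → Yara → Priya → Beatriz → Kofi → Chen.

Farah, Rosa, Dmitri, Luca, Oliver, Yara, Priya, Beatriz, Kofi, Chen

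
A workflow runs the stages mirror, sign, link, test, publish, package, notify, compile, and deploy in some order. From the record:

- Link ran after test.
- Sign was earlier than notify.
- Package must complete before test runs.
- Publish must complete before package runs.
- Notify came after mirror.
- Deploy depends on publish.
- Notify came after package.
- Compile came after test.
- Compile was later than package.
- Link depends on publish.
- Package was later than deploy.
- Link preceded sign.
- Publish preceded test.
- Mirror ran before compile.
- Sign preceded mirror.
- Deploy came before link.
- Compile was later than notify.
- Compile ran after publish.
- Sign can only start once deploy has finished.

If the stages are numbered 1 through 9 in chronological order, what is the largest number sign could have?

Sign must come before compile, mirror, and notify — 3 stages forced after it.
Everything else can be placed before sign in some valid order, so sign can sit as late as position 9 − 3 = 6.

6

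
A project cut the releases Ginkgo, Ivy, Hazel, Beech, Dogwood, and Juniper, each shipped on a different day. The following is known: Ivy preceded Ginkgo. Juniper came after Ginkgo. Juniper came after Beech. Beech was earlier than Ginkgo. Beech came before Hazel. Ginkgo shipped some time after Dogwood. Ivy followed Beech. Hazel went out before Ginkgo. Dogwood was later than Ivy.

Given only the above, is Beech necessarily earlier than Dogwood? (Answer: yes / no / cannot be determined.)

yes

Chain the constraints: Beech → Ivy → Dogwood. Each link is directly stated, so Beech comes before Dogwood.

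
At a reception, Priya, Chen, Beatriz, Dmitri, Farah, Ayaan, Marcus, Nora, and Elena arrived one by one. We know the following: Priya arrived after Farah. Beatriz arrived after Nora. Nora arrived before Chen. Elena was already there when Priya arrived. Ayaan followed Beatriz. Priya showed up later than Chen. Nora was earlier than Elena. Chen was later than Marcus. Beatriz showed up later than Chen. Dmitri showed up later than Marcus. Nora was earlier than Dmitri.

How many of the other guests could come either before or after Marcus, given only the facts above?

3

Forced after Marcus: Ayaan, Beatriz, Chen, Dmitri, and Priya.
That leaves Elena, Farah, and Nora with no forced order relative to Marcus — 3.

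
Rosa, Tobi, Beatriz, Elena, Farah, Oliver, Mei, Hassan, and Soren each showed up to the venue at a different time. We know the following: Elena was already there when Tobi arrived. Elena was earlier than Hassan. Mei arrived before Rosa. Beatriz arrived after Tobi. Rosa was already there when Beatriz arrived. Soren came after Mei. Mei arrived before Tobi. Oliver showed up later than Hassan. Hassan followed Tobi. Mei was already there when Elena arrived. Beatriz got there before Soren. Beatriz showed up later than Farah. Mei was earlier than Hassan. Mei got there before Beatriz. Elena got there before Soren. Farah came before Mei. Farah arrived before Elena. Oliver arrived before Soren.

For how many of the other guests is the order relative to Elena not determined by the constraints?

1

Forced before Elena: Farah and Mei; forced after Elena: Beatriz, Hassan, Oliver, Soren, and Tobi.
That leaves Rosa with no forced order relative to Elena — 1.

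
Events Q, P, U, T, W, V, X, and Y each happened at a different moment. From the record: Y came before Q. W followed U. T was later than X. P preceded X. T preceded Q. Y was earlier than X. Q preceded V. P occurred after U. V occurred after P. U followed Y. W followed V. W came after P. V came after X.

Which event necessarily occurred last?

W

Every other event has a chain of constraints placing it before W, so W is last.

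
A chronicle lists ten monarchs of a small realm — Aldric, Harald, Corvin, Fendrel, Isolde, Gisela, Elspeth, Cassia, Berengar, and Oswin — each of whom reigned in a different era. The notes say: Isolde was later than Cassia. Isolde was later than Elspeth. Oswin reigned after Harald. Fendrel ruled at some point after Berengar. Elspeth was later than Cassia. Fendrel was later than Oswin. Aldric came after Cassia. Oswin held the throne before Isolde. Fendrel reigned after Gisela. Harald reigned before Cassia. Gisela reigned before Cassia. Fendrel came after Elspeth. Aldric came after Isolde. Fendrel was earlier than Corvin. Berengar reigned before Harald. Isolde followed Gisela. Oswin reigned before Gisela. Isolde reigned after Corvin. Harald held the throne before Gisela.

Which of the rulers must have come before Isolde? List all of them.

Directly stated before Isolde: Cassia, Corvin, Elspeth, Gisela, and Oswin.
Berengar reaches Isolde via Berengar → Harald → Oswin → Isolde.
Fendrel reaches Isolde via Fendrel → Corvin → Isolde.
Harald reaches Isolde via Harald → Oswin → Isolde.

Berengar, Cassia, Corvin, Elspeth, Fendrel, Gisela, Harald, Oswin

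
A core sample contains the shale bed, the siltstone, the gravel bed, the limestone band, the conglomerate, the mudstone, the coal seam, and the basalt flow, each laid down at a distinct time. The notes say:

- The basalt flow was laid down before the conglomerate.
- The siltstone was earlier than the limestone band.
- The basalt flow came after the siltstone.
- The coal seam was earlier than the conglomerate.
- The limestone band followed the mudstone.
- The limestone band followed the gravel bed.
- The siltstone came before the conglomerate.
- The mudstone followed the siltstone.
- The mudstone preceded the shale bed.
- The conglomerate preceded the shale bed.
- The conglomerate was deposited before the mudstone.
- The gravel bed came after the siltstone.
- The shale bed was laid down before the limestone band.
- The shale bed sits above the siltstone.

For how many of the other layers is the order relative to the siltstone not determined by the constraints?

1

Forced after the siltstone: the basalt flow, the conglomerate, the gravel bed, the limestone band, the mudstone, and the shale bed.
That leaves the coal seam with no forced order relative to the siltstone — 1.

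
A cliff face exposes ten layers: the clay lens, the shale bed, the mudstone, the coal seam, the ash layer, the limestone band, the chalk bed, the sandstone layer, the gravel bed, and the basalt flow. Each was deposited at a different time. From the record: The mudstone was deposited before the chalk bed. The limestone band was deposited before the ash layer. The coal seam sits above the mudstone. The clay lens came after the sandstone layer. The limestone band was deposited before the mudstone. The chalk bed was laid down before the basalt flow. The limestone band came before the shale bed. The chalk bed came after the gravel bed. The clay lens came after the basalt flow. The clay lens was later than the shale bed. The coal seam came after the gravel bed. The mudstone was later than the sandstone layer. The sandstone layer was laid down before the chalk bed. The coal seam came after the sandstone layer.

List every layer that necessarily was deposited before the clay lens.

Directly stated before the clay lens: the basalt flow, the sandstone layer, and the shale bed.
The chalk bed reaches the clay lens via the chalk bed → the basalt flow → the clay lens.
The gravel bed reaches the clay lens via the gravel bed → the chalk bed → the basalt flow → the clay lens.
The limestone band reaches the clay lens via the limestone band → the shale bed → the clay lens.
Likewise the mudstone reaches the clay lens by chaining the stated constraints.
No chain forces the coal seam (or any of the others) ahead of the clay lens.

the basalt flow, the chalk bed, the gravel bed, the limestone band, the mudstone, the sandstone layer, the shale bed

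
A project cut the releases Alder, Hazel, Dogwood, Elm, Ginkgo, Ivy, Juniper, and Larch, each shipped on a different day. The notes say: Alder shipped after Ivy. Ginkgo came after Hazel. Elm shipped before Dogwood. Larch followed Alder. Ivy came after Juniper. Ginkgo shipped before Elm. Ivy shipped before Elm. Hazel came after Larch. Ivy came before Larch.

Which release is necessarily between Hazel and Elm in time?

Tracing the constraints gives Hazel → Ginkgo → Elm, so Ginkgo sits after Hazel and before Elm.
No other release is forced both after Hazel and before Elm.

Ginkgo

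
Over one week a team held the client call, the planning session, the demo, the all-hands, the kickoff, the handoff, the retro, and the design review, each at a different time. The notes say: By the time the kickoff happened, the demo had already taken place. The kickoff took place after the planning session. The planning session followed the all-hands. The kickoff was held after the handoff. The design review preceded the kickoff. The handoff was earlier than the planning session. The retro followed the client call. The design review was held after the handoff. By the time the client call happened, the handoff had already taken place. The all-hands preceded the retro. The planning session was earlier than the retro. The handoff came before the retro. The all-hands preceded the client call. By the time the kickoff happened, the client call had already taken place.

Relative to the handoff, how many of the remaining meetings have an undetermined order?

Forced after the handoff: the client call, the design review, the kickoff, the planning session, and the retro.
That leaves the all-hands and the demo with no forced order relative to the handoff — 2.

2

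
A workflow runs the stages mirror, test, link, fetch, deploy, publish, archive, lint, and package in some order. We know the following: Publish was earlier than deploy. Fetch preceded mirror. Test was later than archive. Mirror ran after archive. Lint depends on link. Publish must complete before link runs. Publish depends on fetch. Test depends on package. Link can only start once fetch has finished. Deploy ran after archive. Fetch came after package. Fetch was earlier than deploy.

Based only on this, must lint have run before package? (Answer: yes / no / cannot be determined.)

no

Tracing the constraints gives package → fetch → link → lint, so package must come before lint.
That means lint cannot be before package.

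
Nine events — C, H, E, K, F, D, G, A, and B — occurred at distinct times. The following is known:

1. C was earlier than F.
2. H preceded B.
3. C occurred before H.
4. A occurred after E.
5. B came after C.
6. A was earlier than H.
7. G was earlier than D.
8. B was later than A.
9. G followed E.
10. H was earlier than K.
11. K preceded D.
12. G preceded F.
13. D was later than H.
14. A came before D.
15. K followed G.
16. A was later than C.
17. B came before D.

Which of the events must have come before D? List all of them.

Directly stated before D: A, B, G, H, and K.
C reaches D via C → A → D.
E reaches D via E → A → D.

A, B, C, E, G, H, K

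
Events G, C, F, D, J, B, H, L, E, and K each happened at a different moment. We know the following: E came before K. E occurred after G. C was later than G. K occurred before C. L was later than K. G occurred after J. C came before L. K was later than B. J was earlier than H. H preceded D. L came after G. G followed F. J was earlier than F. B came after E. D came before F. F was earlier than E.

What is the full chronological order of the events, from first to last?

The constraints fix every adjacent pair, so only one ordering works:
J → H → D → F → G → E → B → K → C → L.

J, H, D, F, G, E, B, K, C, L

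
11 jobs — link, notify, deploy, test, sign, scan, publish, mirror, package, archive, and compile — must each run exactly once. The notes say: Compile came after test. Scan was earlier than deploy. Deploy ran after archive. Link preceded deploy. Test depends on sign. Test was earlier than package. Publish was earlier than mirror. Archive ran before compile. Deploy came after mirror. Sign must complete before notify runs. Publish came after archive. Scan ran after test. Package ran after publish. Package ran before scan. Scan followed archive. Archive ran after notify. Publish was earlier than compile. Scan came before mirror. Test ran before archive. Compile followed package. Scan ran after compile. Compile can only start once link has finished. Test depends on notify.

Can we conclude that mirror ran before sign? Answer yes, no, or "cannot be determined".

no

Tracing the constraints gives sign → test → scan → mirror, so sign must come before mirror.
That means mirror cannot be before sign.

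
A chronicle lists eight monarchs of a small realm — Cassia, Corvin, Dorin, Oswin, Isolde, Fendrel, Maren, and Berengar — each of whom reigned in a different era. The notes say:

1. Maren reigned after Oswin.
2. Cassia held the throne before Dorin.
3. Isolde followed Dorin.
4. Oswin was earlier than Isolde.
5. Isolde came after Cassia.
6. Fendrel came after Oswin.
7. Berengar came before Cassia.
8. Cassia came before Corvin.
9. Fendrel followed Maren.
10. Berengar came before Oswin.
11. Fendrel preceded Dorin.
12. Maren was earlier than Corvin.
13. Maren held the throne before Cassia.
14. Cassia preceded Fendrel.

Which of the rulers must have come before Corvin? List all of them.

Berengar, Cassia, Maren, Oswin

Directly stated before Corvin: Cassia and Maren.
Berengar reaches Corvin via Berengar → Cassia → Corvin.
Oswin reaches Corvin via Oswin → Maren → Corvin.
No chain forces Dorin (or any of the others) ahead of Corvin.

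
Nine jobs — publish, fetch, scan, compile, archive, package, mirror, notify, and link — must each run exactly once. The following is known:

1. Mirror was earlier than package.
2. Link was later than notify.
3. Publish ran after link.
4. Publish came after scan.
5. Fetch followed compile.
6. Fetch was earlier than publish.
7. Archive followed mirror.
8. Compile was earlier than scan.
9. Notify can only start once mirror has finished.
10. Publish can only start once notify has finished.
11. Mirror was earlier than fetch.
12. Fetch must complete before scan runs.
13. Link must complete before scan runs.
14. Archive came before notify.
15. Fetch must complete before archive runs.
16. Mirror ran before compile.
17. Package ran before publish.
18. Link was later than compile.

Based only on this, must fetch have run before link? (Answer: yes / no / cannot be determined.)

Chain the constraints: fetch → archive → notify → link. Each link is directly stated, so fetch comes before link.

yes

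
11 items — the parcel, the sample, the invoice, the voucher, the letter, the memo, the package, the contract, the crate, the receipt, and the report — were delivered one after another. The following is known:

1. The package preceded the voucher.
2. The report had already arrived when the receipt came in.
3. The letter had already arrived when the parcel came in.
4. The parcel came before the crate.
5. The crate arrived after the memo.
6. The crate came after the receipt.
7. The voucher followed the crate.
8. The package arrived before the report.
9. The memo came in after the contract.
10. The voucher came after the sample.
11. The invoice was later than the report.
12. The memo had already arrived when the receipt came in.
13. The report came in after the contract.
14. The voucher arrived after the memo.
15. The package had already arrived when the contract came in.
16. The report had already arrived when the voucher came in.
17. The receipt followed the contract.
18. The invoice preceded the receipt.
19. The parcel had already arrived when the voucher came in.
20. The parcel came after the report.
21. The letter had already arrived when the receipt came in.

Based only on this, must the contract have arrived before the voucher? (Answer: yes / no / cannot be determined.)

Chain the constraints: the contract → the memo → the voucher. Each link is directly stated, so the contract comes before the voucher.

yes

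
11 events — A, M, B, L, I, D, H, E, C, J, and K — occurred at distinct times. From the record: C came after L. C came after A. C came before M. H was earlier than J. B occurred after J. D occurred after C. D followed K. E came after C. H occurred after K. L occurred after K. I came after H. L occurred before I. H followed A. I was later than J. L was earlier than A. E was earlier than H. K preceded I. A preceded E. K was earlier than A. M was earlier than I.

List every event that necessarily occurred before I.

A, C, E, H, J, K, L, M

Directly stated before I: H, J, K, L, and M.
A reaches I via A → H → I.
C reaches I via C → M → I.
E reaches I via E → H → I.
No chain forces D (or any of the others) ahead of I.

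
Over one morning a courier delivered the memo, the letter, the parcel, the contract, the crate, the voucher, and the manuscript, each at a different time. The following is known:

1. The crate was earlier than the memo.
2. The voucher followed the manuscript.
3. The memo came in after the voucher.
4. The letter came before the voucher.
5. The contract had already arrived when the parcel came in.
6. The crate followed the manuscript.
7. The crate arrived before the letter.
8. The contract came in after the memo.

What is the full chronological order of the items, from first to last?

the manuscript, the crate, the letter, the voucher, the memo, the contract, the parcel

The constraints fix every adjacent pair, so only one ordering works:
the manuscript → the crate → the letter → the voucher → the memo → the contract → the parcel.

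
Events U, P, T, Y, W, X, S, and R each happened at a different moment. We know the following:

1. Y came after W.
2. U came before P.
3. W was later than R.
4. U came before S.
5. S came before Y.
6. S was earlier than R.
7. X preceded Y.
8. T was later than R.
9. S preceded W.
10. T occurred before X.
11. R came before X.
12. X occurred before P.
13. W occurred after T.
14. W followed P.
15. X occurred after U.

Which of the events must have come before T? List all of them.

R, S, U

Directly stated before T: R.
S reaches T via S → R → T.
U reaches T via U → S → R → T.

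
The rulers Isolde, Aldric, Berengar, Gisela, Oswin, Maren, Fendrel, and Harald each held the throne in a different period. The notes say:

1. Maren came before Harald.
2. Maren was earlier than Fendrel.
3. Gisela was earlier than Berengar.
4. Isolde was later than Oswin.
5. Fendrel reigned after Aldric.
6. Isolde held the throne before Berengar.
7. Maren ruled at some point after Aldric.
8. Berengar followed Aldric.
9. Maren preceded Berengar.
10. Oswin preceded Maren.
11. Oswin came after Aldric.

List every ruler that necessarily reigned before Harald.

Directly stated before Harald: Maren.
Aldric reaches Harald via Aldric → Maren → Harald.
Oswin reaches Harald via Oswin → Maren → Harald.
No chain forces Berengar (or any of the others) ahead of Harald.

Aldric, Maren, Oswin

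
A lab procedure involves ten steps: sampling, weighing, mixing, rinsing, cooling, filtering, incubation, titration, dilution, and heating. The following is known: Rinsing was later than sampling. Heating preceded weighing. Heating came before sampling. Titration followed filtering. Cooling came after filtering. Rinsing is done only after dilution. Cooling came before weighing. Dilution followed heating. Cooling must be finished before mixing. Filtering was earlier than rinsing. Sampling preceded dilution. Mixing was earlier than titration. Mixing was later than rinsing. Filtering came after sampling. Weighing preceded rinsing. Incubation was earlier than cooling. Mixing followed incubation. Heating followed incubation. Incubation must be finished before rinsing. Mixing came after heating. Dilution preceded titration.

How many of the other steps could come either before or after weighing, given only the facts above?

1

Forced before weighing: cooling, filtering, heating, incubation, and sampling; forced after weighing: mixing, rinsing, and titration.
That leaves dilution with no forced order relative to weighing — 1.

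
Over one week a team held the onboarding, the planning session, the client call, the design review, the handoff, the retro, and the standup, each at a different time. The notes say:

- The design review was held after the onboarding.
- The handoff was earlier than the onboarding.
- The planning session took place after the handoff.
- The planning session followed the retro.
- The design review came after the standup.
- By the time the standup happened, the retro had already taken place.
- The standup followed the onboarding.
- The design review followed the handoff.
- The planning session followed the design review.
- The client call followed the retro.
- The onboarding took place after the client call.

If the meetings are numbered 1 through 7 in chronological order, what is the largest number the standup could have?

5

The standup must come before the design review and the planning session — 2 meetings forced after it.
Everything else can be placed before the standup in some valid order, so the standup can sit as late as position 7 − 2 = 5.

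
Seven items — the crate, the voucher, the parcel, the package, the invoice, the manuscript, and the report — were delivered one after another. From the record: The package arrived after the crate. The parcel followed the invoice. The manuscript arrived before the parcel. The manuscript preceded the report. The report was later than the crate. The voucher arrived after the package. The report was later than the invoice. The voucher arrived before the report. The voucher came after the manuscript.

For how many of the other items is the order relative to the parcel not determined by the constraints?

4

Forced before the parcel: the invoice and the manuscript.
That leaves the crate, the package, the report, and the voucher with no forced order relative to the parcel — 4.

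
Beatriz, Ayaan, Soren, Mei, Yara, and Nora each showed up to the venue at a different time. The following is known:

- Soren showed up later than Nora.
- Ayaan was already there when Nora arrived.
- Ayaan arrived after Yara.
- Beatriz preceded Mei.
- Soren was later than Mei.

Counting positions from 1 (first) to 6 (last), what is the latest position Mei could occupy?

Mei must come before Soren — 1 guest forced after them.
Everything else can be placed before Mei in some valid order, so Mei can sit as late as position 6 − 1 = 5.

5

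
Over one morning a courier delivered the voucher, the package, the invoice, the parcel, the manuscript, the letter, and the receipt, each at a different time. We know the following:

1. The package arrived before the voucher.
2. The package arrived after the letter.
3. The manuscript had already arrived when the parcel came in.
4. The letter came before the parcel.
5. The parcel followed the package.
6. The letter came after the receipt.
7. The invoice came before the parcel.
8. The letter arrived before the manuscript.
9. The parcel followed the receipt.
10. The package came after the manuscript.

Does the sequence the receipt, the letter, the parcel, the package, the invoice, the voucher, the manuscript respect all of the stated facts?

no

The constraints require the invoice before the parcel, but in the proposed sequence the parcel appears ahead of the invoice. That one violation is enough.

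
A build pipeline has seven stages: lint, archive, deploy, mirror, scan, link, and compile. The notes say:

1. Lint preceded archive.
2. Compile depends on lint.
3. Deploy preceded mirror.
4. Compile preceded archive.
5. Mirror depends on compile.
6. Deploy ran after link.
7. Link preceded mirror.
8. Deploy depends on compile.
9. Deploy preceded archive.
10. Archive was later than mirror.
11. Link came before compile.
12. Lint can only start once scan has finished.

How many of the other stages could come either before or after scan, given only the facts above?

1

Forced after scan: archive, compile, deploy, lint, and mirror.
That leaves link with no forced order relative to scan — 1.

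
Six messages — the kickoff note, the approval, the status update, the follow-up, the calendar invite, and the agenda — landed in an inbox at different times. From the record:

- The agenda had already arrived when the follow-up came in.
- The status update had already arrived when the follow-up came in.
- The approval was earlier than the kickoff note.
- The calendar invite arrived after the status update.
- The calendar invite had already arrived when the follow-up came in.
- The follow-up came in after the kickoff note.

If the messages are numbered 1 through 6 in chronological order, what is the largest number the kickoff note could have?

The kickoff note must come before the follow-up — 1 message forced after it.
Everything else can be placed before the kickoff note in some valid order, so the kickoff note can sit as late as position 6 − 1 = 5.

5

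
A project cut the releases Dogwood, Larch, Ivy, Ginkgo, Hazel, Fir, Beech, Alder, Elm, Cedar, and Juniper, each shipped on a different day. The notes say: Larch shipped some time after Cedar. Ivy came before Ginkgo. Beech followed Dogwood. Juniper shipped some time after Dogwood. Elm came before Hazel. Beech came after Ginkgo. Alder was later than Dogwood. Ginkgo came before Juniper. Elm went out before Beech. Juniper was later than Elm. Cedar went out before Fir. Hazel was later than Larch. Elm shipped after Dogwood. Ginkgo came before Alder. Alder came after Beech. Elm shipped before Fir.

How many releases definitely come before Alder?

Directly stated before Alder: Beech, Dogwood, and Ginkgo.
Elm reaches Alder via Elm → Beech → Alder.
Ivy reaches Alder via Ivy → Ginkgo → Alder.
That's Beech, Dogwood, Elm, Ginkgo, and Ivy — 5 in all.

5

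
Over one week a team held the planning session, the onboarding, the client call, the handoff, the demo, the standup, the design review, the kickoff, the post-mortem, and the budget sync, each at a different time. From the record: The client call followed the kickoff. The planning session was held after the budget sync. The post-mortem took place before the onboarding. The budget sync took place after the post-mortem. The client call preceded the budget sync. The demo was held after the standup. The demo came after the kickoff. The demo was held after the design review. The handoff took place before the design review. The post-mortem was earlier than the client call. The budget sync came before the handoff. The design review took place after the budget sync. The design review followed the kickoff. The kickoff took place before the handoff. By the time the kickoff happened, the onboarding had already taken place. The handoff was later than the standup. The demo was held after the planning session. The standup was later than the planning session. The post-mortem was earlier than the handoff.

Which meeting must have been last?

the demo

Every other meeting has a chain of constraints placing it before the demo, so the demo is last.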